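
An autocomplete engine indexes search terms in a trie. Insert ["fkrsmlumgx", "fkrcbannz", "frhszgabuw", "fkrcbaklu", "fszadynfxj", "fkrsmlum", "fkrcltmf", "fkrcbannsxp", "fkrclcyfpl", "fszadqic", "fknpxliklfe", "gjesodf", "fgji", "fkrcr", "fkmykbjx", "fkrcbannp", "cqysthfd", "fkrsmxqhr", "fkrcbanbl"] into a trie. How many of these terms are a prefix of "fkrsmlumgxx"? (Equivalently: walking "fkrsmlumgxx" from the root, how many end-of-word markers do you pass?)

2

Walk "fkrsmlumgxx" from the root; an end-of-word marker is hit whenever a stored word is a prefix of "fkrsmlumgxx".
Prefixes of the query that are stored words: "fkrsmlum", "fkrsmlumgx"
Count: 2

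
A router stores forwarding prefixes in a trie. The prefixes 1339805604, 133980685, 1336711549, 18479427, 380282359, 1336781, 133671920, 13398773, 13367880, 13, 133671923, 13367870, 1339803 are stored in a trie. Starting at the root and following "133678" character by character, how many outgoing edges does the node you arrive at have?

Walk "133678" from the root, arriving at one node.
Distinct next characters after "133678": 1, 7, 8.
That node has 3 child edges.

3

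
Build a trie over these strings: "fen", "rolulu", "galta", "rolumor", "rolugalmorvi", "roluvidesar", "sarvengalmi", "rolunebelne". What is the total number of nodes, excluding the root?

50

Insert word by word; a character creates a node only if that edge doesn't already exist:
  "fen" → 3 new (f, e, n)
  "rolulu" → 6 new (r, o, l, u, l, u)
  "galta" → 5 new (g, a, l, t, a)
  "rolumor" → prefix "rolu" already present; 3 new (m, o, r)
  "rolugalmorvi" → prefix "rolu" already present; 8 new (g, a, l, m, o, r, v, i)
  "roluvidesar" → prefix "rolu" already present; 7 new (v, i, d, e, s, a, r)
  "sarvengalmi" → 11 new (s, a, r, v, e, n, g, a, l, m, i)
  "rolunebelne" → prefix "rolu" already present; 7 new (n, e, b, e, l, n, e)
Total nodes = 3 + 6 + 5 + 3 + 8 + 7 + 11 + 7 = 50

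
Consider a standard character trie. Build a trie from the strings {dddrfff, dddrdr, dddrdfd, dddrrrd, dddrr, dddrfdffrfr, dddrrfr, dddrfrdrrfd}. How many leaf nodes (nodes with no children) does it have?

7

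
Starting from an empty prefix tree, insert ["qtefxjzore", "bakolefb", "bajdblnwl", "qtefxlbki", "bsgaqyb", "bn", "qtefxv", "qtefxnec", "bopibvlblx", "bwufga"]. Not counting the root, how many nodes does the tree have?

Count nodes per top-level branch (shared prefixes stored once):
  'b'-branch (bajdblnwl, bakolefb, bn, bopibvlblx, bsgaqyb, bwufga): 36 nodes
  'q'-branch (qtefxjzore, qtefxlbki, qtefxnec, qtefxv): 18 nodes
Sum: 54

54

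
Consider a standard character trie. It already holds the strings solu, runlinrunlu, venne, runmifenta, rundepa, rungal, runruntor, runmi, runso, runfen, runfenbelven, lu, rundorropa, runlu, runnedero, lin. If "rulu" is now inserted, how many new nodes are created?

Walking "rulu" from the root, the first 2 characters ("ru") follow existing edges; "l" is the first miss.
Each of the 2 remaining characters creates one node.

2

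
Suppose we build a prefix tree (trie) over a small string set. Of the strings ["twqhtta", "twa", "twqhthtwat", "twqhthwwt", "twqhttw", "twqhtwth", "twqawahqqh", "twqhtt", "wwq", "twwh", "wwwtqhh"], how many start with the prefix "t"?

9

Walk to "t"; the words in its subtree are exactly those with that prefix.
Matches: "twa", "twqawahqqh", "twqhthtwat", "twqhthwwt", "twqhtt", "twqhtta", "twqhttw", "twqhtwth", "twwh"
Count: 9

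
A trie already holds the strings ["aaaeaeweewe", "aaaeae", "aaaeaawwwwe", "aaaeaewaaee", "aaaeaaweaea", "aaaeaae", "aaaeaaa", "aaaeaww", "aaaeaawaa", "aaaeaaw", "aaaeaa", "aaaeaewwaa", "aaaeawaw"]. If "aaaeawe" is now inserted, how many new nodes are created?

"aaaeaw" is already a path in the trie; the remaining "e" must be added.
New nodes needed: |"aaaeawe"| − 6 = 7 − 6 = 1.

1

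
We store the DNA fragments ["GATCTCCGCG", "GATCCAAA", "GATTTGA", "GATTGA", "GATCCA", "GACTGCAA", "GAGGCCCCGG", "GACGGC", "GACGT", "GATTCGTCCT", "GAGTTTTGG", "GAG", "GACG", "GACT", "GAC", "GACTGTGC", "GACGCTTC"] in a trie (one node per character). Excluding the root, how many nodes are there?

57

Count nodes per top-level branch (shared prefixes stored once):
  'G'-branch (GAC, GACG, GACGCTTC, GACGGC, GACGT, GACT, GACTGCAA, GACTGTGC, GAG, GAGGCCCCGG, GAGTTTTGG, GATCCA, GATCCAAA, GATCTCCGCG, GATTCGTCCT, GATTGA, GATTTGA): 57 nodes
Sum: 57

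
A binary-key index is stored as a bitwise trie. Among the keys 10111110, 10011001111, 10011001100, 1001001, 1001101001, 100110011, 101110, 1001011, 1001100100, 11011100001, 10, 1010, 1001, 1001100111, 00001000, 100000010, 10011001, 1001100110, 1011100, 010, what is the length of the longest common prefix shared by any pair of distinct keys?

10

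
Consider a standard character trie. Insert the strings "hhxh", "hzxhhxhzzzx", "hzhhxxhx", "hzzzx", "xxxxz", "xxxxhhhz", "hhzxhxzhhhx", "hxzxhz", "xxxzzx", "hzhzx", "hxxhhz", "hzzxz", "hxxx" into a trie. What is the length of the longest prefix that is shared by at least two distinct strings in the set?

4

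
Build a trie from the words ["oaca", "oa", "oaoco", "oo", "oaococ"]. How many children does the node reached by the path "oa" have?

Walk "oa" from the root, arriving at one node.
Distinct next characters after "oa": c, o.
That node has 2 child edges.

2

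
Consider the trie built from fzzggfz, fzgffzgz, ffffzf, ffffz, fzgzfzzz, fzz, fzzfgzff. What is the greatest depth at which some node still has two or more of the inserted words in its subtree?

5

Equivalently: take the maximum, over all pairs, of their longest common prefix length.
e.g. "ffffz" and "ffffzf" share the prefix "ffffz" of length 5; no pair shares a longer one.
Longest shared-prefix length: 5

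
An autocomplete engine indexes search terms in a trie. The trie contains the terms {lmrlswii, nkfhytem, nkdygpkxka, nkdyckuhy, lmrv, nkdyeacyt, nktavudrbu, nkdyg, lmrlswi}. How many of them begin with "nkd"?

Walk to "nkd"; the words in its subtree are exactly those with that prefix.
Matches: "nkdyckuhy", "nkdyeacyt", "nkdyg", "nkdygpkxka"
Count: 4

4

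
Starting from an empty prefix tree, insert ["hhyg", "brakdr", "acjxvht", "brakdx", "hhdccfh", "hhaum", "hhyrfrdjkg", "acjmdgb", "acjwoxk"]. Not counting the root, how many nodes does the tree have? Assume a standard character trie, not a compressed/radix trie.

41

Trace insertions, counting only characters that open a new branch:
  "hhyg" → 4 new (h, h, y, g)
  "brakdr" → 6 new (b, r, a, k, d, r)
  "acjxvht" → 7 new (a, c, j, x, v, h, t)
  "brakdx" → prefix "brakd" already present; 1 new (x)
  "hhdccfh" → prefix "hh" already present; 5 new (d, c, c, f, h)
  "hhaum" → prefix "hh" already present; 3 new (a, u, m)
  "hhyrfrdjkg" → prefix "hhy" already present; 7 new (r, f, r, d, j, k, g)
  "acjmdgb" → prefix "acj" already present; 4 new (m, d, g, b)
  "acjwoxk" → prefix "acj" already present; 4 new (w, o, x, k)
Total nodes = 4 + 6 + 7 + 1 + 5 + 3 + 7 + 4 + 4 = 41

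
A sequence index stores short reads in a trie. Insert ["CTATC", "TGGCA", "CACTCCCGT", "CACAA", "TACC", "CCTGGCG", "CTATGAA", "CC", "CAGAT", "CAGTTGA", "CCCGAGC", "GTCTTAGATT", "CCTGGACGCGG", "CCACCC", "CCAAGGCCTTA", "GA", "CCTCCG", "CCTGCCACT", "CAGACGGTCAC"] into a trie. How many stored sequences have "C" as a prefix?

15

Traverse to the node for "C", then collect every word in that subtree.
Words under "C": CACAA, CACTCCCGT, CAGACGGTCAC, CAGAT, CAGTTGA, CC, CCAAGGCCTTA, CCACCC, CCCGAGC, CCTCCG, CCTGCCACT, CCTGGACGCGG, CCTGGCG, CTATC, CTATGAA
Count: 15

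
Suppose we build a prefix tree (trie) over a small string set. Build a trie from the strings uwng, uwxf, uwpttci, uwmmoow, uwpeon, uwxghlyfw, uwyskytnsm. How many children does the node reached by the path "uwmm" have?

1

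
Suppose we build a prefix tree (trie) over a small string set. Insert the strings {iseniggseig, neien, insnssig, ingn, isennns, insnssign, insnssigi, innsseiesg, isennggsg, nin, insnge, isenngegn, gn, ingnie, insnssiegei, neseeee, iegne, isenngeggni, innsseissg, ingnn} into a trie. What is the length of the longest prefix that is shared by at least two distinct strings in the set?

Look for the deepest trie node that still has at least two words in its subtree.
e.g. "insnssig" and "insnssigi" share the prefix "insnssig" of length 8; no pair shares a longer one.
Longest shared-prefix length: 8

8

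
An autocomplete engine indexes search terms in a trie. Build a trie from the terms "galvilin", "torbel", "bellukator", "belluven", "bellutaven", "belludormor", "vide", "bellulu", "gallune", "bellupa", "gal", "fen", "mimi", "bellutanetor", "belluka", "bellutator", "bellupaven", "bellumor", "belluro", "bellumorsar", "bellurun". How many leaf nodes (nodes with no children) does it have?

A leaf is a node with no children — equivalently, the end of a word that is not a proper prefix of any other stored word.
Those words: "belludormor", "bellukator", "bellulu", "bellumorsar", "bellupaven", "belluro", "bellurun", "bellutanetor", "bellutator", "bellutaven", "belluven", "fen", "gallune", "galvilin", "mimi", "torbel", "vide"
Leaf count: 17

17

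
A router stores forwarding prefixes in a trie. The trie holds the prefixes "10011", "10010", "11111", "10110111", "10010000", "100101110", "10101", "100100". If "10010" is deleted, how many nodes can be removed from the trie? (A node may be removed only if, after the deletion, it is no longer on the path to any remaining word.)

Walk "10010" from the leaf back toward the root, removing each node that no remaining word uses.
Every node on "10010" is still needed (e.g. by "10010000"), so nothing is freed.
Nodes removed: 0

0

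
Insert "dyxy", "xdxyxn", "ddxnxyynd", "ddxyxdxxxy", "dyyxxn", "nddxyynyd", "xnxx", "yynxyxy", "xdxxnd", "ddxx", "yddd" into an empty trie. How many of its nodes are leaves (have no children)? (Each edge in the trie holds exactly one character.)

11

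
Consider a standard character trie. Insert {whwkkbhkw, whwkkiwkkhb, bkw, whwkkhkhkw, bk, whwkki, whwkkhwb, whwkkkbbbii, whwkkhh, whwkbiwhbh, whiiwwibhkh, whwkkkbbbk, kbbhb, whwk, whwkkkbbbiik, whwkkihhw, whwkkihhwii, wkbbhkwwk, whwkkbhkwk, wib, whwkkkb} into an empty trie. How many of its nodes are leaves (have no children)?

14

Leaves are exactly the stored words that no other stored word extends.
Those words: "bkw", "kbbhb", "whiiwwibhkh", "whwkbiwhbh", "whwkkbhkwk", "whwkkhh", "whwkkhkhkw", "whwkkhwb", "whwkkihhwii", "whwkkiwkkhb", "whwkkkbbbiik", "whwkkkbbbk", "wib", "wkbbhkwwk"
Leaf count: 14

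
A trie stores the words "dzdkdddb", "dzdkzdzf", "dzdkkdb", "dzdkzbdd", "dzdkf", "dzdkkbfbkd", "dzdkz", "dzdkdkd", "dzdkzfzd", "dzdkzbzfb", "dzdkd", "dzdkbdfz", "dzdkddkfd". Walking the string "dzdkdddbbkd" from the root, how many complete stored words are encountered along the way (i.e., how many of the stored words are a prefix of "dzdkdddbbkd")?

Walk "dzdkdddbbkd" from the root; an end-of-word marker is hit whenever a stored word is a prefix of "dzdkdddbbkd".
Prefixes of the query that are stored words: "dzdkd", "dzdkdddb"
Count: 2

2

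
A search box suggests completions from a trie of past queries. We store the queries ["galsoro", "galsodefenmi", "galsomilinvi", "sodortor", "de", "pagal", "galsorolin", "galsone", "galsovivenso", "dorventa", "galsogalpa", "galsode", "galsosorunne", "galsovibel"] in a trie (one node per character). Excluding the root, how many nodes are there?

70

Count nodes per top-level branch (shared prefixes stored once):
  'd'-branch (de, dorventa): 9 nodes
  'g'-branch (galsode, galsodefenmi, galsogalpa, galsomilinvi, galsone, galsoro, galsorolin, galsosorunne, galsovibel, galsovivenso): 48 nodes
  'p'-branch (pagal): 5 nodes
  's'-branch (sodortor): 8 nodes
Sum: 70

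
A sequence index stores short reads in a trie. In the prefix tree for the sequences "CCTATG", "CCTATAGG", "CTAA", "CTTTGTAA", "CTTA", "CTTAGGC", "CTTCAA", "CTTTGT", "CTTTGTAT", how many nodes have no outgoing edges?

Leaves are exactly the stored words that no other stored word extends.
Those words: "CCTATAGG", "CCTATG", "CTAA", "CTTAGGC", "CTTCAA", "CTTTGTAA", "CTTTGTAT"
Leaf count: 7

7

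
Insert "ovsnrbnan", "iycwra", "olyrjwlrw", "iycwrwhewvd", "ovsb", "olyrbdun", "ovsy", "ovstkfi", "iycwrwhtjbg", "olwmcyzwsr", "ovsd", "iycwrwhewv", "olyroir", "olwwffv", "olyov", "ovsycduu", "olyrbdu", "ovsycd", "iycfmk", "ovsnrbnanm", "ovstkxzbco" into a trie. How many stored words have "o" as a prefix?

Traverse to the node for "o", then collect every word in that subtree.
Matches: "olwmcyzwsr", "olwwffv", "olyov", "olyrbdu", "olyrbdun", "olyrjwlrw", "olyroir", "ovsb", "ovsd", "ovsnrbnan", "ovsnrbnanm", "ovstkfi", "ovstkxzbco", "ovsy", "ovsycd", "ovsycduu"
Count: 16

16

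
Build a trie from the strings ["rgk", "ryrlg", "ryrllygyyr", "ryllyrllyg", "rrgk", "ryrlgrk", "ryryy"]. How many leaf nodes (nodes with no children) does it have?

A leaf is a node with no children — equivalently, the end of a word that is not a proper prefix of any other stored word.
Those words: "rgk", "rrgk", "ryllyrllyg", "ryrlgrk", "ryrllygyyr", "ryryy"
Leaf count: 6

6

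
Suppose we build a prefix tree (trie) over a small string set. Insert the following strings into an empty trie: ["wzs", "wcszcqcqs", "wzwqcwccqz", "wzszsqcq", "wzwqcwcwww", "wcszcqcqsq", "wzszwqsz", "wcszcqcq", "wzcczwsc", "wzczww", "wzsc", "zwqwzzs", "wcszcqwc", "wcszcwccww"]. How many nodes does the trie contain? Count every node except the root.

Insert word by word; a character creates a node only if that edge doesn't already exist:
  "wzs" → 3 new (w, z, s)
  "wcszcqcqs" → prefix "w" already present; 8 new (c, s, z, c, q, c, q, s)
  "wzwqcwccqz" → prefix "wz" already present; 8 new (w, q, c, w, c, c, q, z)
  "wzszsqcq" → prefix "wzs" already present; 5 new (z, s, q, c, q)
  "wzwqcwcwww" → prefix "wzwqcwc" already present; 3 new (w, w, w)
  "wcszcqcqsq" → prefix "wcszcqcqs" already present; 1 new (q)
  "wzszwqsz" → prefix "wzsz" already present; 4 new (w, q, s, z)
  "wcszcqcq" → prefix "wcszcqcq" already present; 0 new (none)
  "wzcczwsc" → prefix "wz" already present; 6 new (c, c, z, w, s, c)
  "wzczww" → prefix "wzc" already present; 3 new (z, w, w)
  "wzsc" → prefix "wzs" already present; 1 new (c)
  "zwqwzzs" → 7 new (z, w, q, w, z, z, s)
  "wcszcqwc" → prefix "wcszcq" already present; 2 new (w, c)
  "wcszcwccww" → prefix "wcszc" already present; 5 new (w, c, c, w, w)
Total nodes = 3 + 8 + 8 + 5 + 3 + 1 + 4 + 0 + 6 + 3 + 1 + 7 + 2 + 5 = 56

56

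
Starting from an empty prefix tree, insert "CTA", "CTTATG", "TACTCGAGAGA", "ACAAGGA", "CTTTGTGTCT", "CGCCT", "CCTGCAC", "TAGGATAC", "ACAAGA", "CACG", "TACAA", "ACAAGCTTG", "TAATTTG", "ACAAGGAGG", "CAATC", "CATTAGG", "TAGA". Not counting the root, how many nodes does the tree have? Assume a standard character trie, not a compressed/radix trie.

Count nodes per top-level branch (shared prefixes stored once):
  'A'-branch (ACAAGA, ACAAGCTTG, ACAAGGA, ACAAGGAGG): 14 nodes
  'C'-branch (CAATC, CACG, CATTAGG, CCTGCAC, CGCCT, CTA, CTTATG, CTTTGTGTCT): 35 nodes
  'T'-branch (TAATTTG, TACAA, TACTCGAGAGA, TAGA, TAGGATAC): 25 nodes
Sum: 74

74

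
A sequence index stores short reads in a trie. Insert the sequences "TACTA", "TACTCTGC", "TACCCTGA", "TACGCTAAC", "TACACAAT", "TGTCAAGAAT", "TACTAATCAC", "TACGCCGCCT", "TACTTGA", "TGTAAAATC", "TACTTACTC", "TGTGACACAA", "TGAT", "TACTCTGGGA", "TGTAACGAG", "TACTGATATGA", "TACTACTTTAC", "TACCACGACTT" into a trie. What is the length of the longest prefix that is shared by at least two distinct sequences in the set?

7

Look for the deepest trie node that still has at least two words in its subtree.
e.g. "TACTCTGC" and "TACTCTGGGA" share the prefix "TACTCTG" of length 7; no pair shares a longer one.
Longest shared-prefix length: 7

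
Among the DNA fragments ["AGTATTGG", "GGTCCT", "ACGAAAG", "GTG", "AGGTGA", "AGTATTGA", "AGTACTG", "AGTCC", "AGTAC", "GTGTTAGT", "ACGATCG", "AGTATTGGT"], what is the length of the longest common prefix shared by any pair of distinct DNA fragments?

8

The deepest shared node is where two words last agree before diverging.
"AGTATTGG" and "AGTATTGGT" agree on "AGTATTGG" (8 characters) before diverging; nothing deeper is shared.
Longest shared-prefix length: 8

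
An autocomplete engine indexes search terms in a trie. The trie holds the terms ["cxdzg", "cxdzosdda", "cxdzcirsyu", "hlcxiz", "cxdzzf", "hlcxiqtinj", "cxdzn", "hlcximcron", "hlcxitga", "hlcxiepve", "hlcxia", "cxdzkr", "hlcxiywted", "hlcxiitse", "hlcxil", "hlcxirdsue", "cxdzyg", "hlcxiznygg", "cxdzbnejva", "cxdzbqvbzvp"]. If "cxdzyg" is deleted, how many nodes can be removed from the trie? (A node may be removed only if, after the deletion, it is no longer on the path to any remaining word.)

2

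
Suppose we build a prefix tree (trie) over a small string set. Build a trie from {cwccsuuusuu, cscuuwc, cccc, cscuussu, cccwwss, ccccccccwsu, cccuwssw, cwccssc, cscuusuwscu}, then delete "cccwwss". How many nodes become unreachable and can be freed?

4

After clearing the end-marker at "cccwwss", prune upward until reaching a node still needed by another word.
The suffix "wwss" (4 nodes) is used only by "cccwwss"; the node for "ccc" still has the child "c", so pruning stops there.
Nodes removed: 4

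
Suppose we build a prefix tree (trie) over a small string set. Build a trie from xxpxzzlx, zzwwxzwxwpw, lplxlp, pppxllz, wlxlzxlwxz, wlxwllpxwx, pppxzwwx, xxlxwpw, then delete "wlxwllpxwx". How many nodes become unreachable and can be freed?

7

A node on "wlxwllpxwx"'s path can go only if nothing else ends at it or branches off below it.
The suffix "wllpxwx" (7 nodes) is used only by "wlxwllpxwx"; the node for "wlx" still has the child "l", so pruning stops there.
Nodes removed: 7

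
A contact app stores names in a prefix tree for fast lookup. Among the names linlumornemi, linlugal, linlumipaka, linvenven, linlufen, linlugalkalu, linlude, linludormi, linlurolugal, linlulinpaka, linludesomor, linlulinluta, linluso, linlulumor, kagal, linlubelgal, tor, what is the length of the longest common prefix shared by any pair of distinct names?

Equivalently: take the maximum, over all pairs, of their longest common prefix length.
e.g. "linlugal" and "linlugalkalu" share the prefix "linlugal" of length 8; no pair shares a longer one.
Longest shared-prefix length: 8

8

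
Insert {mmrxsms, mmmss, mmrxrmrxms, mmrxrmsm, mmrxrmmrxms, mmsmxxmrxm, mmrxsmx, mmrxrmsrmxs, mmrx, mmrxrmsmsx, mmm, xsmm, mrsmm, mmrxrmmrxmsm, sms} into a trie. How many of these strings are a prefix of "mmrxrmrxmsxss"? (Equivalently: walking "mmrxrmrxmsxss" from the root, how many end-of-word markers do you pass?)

Check each prefix of "mmrxrmrxmsxss" against the stored set — each match is an end-marker on the path.
Prefixes of the query that are stored words: "mmrx", "mmrxrmrxms"
Count: 2

2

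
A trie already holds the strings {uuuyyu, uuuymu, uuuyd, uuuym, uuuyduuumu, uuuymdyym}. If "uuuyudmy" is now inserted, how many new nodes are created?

The longest prefix of "uuuyudmy" already in the trie is "uuuy" (length 4).
So 8 − 4 = 4 new nodes.

4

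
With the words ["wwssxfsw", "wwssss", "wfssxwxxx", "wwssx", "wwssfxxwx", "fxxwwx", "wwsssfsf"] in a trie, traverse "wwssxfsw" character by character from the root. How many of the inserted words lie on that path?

Traverse "wwssxfsw" character by character; count nodes along the way that are marked as word ends.
Prefixes of the query that are stored words: "wwssx", "wwssxfsw"
Count: 2

2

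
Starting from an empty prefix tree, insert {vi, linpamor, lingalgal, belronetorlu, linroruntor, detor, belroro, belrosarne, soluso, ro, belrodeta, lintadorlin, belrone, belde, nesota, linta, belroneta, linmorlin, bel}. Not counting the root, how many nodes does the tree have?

For each word, the new-node count is its length minus the longest prefix already in the trie:
  "vi" → 2 new (v, i)
  "linpamor" → 8 new (l, i, n, p, a, m, o, r)
  "lingalgal" → prefix "lin" already present; 6 new (g, a, l, g, a, l)
  "belronetorlu" → 12 new (b, e, l, r, o, n, e, t, o, r, l, u)
  "linroruntor" → prefix "lin" already present; 8 new (r, o, r, u, n, t, o, r)
  "detor" → 5 new (d, e, t, o, r)
  "belroro" → prefix "belro" already present; 2 new (r, o)
  "belrosarne" → prefix "belro" already present; 5 new (s, a, r, n, e)
  "soluso" → 6 new (s, o, l, u, s, o)
  "ro" → 2 new (r, o)
  "belrodeta" → prefix "belro" already present; 4 new (d, e, t, a)
  "lintadorlin" → prefix "lin" already present; 8 new (t, a, d, o, r, l, i, n)
  "belrone" → prefix "belrone" already present; 0 new (none)
  "belde" → prefix "bel" already present; 2 new (d, e)
  "nesota" → 6 new (n, e, s, o, t, a)
  "linta" → prefix "linta" already present; 0 new (none)
  "belroneta" → prefix "belronet" already present; 1 new (a)
  "linmorlin" → prefix "lin" already present; 6 new (m, o, r, l, i, n)
  "bel" → prefix "bel" already present; 0 new (none)
Total nodes = 2 + 8 + 6 + 12 + 8 + 5 + 2 + 5 + 6 + 2 + 4 + 8 + 0 + 2 + 6 + 0 + 1 + 6 + 0 = 83

83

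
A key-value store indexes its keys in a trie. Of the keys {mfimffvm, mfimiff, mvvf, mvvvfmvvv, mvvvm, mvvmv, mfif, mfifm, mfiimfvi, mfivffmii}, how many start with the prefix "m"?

Walk to "m"; the words in its subtree are exactly those with that prefix.
Words under "m": mfif, mfifm, mfiimfvi, mfimffvm, mfimiff, mfivffmii, mvvf, mvvmv, mvvvfmvvv, mvvvm
Count: 10

10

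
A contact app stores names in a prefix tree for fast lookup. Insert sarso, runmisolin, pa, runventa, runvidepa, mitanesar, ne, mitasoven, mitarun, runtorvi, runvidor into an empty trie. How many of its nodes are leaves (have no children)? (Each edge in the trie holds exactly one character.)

11

A leaf is a node with no children — equivalently, the end of a word that is not a proper prefix of any other stored word.
Those words: "mitanesar", "mitarun", "mitasoven", "ne", "pa", "runmisolin", "runtorvi", "runventa", "runvidepa", "runvidor", "sarso"
Leaf count: 11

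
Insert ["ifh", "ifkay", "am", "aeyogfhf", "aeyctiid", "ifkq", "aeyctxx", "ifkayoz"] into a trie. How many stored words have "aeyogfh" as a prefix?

1

Walk to "aeyogfh"; the words in its subtree are exactly those with that prefix.
Words under "aeyogfh": aeyogfhf
Count: 1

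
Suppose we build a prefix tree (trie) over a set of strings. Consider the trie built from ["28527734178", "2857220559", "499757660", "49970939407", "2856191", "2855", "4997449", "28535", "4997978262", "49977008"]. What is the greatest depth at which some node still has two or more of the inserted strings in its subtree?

The deepest shared node is where two words last agree before diverging.
"49970939407" and "4997449" agree on "4997" (4 characters) before diverging; nothing deeper is shared.
Longest shared-prefix length: 4

4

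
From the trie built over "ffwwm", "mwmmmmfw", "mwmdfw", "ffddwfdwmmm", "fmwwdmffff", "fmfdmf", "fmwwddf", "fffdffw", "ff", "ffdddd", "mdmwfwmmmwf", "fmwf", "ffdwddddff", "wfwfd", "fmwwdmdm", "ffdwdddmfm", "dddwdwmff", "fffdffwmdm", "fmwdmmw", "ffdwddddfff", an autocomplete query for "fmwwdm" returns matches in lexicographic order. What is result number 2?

fmwwdmffff

DFS of the "fmwwdm" subtree visits, in order: "fmwwdmdm", "fmwwdmffff"
Position 2: fmwwdmffff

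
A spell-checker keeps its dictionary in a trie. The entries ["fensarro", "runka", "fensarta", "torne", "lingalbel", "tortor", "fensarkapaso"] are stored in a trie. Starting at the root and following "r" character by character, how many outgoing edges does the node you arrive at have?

The children of the "r" node are the distinct next characters among strings starting with "r".
Distinct next characters after "r": u.
That node has 1 child edge.

1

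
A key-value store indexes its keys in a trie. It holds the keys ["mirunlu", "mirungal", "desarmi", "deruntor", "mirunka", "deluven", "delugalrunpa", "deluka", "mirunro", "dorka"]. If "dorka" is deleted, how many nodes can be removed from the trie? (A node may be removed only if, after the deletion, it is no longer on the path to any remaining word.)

4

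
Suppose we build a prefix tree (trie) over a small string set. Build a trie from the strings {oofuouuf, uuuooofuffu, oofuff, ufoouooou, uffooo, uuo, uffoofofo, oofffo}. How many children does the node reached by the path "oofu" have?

2

Walk "oofu" from the root, arriving at one node.
Distinct next characters after "oofu": f, o.
That node has 2 child edges.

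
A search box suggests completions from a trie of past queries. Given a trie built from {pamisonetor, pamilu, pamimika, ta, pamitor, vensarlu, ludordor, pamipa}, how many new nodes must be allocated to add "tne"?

The longest prefix of "tne" already in the trie is "t" (length 1).
So 3 − 1 = 2 new nodes.

2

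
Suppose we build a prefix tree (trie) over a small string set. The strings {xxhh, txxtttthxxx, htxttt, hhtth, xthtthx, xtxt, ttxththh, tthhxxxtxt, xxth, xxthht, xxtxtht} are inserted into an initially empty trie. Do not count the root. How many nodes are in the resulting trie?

For each word, the new-node count is its length minus the longest prefix already in the trie:
  "xxhh" → 4 new (x, x, h, h)
  "txxtttthxxx" → 11 new (t, x, x, t, t, t, t, h, x, x, x)
  "htxttt" → 6 new (h, t, x, t, t, t)
  "hhtth" → prefix "h" already present; 4 new (h, t, t, h)
  "xthtthx" → prefix "x" already present; 6 new (t, h, t, t, h, x)
  "xtxt" → prefix "xt" already present; 2 new (x, t)
  "ttxththh" → prefix "t" already present; 7 new (t, x, t, h, t, h, h)
  "tthhxxxtxt" → prefix "tt" already present; 8 new (h, h, x, x, x, t, x, t)
  "xxth" → prefix "xx" already present; 2 new (t, h)
  "xxthht" → prefix "xxth" already present; 2 new (h, t)
  "xxtxtht" → prefix "xxt" already present; 4 new (x, t, h, t)
Total nodes = 4 + 11 + 6 + 4 + 6 + 2 + 7 + 8 + 2 + 2 + 4 = 56

56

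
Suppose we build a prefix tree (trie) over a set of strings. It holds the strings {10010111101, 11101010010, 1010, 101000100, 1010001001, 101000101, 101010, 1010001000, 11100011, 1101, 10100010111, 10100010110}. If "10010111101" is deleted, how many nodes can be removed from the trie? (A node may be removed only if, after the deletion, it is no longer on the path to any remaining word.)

After clearing the end-marker at "10010111101", prune upward until reaching a node still needed by another word.
The suffix "010111101" (9 nodes) is used only by "10010111101"; the node for "10" still has the child "1", so pruning stops there.
Nodes removed: 9

9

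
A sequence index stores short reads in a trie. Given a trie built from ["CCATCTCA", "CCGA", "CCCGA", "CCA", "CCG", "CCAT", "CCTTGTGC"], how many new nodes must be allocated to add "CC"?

"CC" is already a full path in the trie; only an end-marker is added.
No new nodes are needed: 0.

0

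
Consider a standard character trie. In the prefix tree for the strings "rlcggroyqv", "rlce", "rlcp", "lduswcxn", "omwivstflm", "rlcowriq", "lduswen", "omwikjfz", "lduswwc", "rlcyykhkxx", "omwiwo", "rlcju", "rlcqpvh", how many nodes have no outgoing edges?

Leaves are exactly the stored words that no other stored word extends.
Those words: "lduswcxn", "lduswen", "lduswwc", "omwikjfz", "omwivstflm", "omwiwo", "rlce", "rlcggroyqv", "rlcju", "rlcowriq", "rlcp", "rlcqpvh", "rlcyykhkxx"
Leaf count: 13

13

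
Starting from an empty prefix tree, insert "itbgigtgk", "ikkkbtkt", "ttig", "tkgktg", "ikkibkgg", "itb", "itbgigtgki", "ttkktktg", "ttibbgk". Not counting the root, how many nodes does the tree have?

41

Count nodes per top-level branch (shared prefixes stored once):
  'i'-branch (ikkibkgg, ikkkbtkt, itb, itbgigtgk, itbgigtgki): 22 nodes
  't'-branch (tkgktg, ttibbgk, ttig, ttkktktg): 19 nodes
Sum: 41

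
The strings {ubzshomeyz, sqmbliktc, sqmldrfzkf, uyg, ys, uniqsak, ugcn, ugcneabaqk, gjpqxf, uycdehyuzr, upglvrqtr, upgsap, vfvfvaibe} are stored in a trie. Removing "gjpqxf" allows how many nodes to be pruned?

6

After clearing the end-marker at "gjpqxf", prune upward until reaching a node still needed by another word.
No other word shares any prefix with "gjpqxf", so all 6 of its nodes go.
Nodes removed: 6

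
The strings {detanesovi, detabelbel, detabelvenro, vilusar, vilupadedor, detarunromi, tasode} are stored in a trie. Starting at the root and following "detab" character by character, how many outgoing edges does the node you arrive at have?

Walk "detab" from the root, arriving at one node.
Characters that immediately follow "detab" among the stored strings: {e}.
That node has 1 child edge.

1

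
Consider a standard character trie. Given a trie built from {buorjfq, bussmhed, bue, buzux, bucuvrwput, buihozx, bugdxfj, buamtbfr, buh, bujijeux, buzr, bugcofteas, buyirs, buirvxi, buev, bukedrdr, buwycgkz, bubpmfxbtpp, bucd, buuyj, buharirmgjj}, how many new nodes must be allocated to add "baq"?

Walking "baq" from the root, the first 1 characters ("b") follow existing edges; "a" is the first miss.
So 3 − 1 = 2 new nodes.

2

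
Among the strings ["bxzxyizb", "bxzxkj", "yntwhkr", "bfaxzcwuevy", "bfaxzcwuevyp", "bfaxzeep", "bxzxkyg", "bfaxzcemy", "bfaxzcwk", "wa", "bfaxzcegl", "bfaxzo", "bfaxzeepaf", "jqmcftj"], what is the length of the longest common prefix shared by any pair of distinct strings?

The deepest shared node is where two words last agree before diverging.
e.g. "bfaxzcwuevy" and "bfaxzcwuevyp" share the prefix "bfaxzcwuevy" of length 11; no pair shares a longer one.
Longest shared-prefix length: 11

11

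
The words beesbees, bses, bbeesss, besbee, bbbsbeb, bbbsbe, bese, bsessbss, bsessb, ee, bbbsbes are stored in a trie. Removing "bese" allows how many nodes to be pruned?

Walk "bese" from the leaf back toward the root, removing each node that no remaining word uses.
The suffix "e" (1 node) is used only by "bese"; the node for "bes" still has the child "b", so pruning stops there.
Nodes removed: 1

1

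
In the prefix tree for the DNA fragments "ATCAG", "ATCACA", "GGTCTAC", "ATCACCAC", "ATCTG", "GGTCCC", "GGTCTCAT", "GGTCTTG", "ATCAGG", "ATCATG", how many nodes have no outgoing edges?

9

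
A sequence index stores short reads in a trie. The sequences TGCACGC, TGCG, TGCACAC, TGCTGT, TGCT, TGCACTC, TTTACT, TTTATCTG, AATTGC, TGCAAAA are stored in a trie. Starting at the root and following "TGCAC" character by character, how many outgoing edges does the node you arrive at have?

3

The children of the "TGCAC" node are the distinct next characters among strings starting with "TGCAC".
Characters that immediately follow "TGCAC" among the stored strings: {A, G, T}.
That node has 3 child edges.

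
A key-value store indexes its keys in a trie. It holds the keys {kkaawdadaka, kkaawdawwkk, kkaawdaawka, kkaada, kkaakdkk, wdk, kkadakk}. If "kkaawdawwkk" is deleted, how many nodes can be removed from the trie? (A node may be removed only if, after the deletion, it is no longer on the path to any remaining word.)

4

After clearing the end-marker at "kkaawdawwkk", prune upward until reaching a node still needed by another word.
The suffix "wwkk" (4 nodes) is used only by "kkaawdawwkk"; the node for "kkaawda" still has the child "d", so pruning stops there.
Nodes removed: 4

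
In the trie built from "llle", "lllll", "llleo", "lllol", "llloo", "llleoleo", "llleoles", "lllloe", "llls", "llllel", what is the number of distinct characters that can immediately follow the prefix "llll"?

Walk "llll" from the root, arriving at one node.
Characters that immediately follow "llll" among the stored strings: {e, l, o}.
That node has 3 child edges.

3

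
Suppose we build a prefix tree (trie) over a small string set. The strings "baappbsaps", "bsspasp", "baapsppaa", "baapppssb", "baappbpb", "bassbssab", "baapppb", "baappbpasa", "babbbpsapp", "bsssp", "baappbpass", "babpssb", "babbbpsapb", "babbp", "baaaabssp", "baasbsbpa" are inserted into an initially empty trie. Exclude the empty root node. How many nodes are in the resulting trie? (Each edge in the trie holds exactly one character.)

For each word, the new-node count is its length minus the longest prefix already in the trie:
  "baappbsaps" → 10 new (b, a, a, p, p, b, s, a, p, s)
  "bsspasp" → prefix "b" already present; 6 new (s, s, p, a, s, p)
  "baapsppaa" → prefix "baap" already present; 5 new (s, p, p, a, a)
  "baapppssb" → prefix "baapp" already present; 4 new (p, s, s, b)
  "baappbpb" → prefix "baappb" already present; 2 new (p, b)
  "bassbssab" → prefix "ba" already present; 7 new (s, s, b, s, s, a, b)
  "baapppb" → prefix "baappp" already present; 1 new (b)
  "baappbpasa" → prefix "baappbp" already present; 3 new (a, s, a)
  "babbbpsapp" → prefix "ba" already present; 8 new (b, b, b, p, s, a, p, p)
  "bsssp" → prefix "bss" already present; 2 new (s, p)
  "baappbpass" → prefix "baappbpas" already present; 1 new (s)
  "babpssb" → prefix "bab" already present; 4 new (p, s, s, b)
  "babbbpsapb" → prefix "babbbpsap" already present; 1 new (b)
  "babbp" → prefix "babb" already present; 1 new (p)
  "baaaabssp" → prefix "baa" already present; 6 new (a, a, b, s, s, p)
  "baasbsbpa" → prefix "baa" already present; 6 new (s, b, s, b, p, a)
Total nodes = 10 + 6 + 5 + 4 + 2 + 7 + 1 + 3 + 8 + 2 + 1 + 4 + 1 + 1 + 6 + 6 = 67

67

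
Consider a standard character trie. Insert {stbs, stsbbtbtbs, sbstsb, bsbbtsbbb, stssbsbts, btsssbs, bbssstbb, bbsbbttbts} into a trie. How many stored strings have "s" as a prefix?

Traverse to the node for "s", then collect every word in that subtree.
Words under "s": sbstsb, stbs, stsbbtbtbs, stssbsbts
Count: 4

4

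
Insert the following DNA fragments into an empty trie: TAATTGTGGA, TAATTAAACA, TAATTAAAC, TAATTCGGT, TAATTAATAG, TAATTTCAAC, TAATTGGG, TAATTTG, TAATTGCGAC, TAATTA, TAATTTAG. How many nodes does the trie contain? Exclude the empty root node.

36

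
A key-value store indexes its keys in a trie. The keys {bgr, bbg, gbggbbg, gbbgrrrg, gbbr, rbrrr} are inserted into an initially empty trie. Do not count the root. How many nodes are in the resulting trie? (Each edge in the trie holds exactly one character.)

24

Count nodes per top-level branch (shared prefixes stored once):
  'b'-branch (bbg, bgr): 5 nodes
  'g'-branch (gbbgrrrg, gbbr, gbggbbg): 14 nodes
  'r'-branch (rbrrr): 5 nodes
Sum: 24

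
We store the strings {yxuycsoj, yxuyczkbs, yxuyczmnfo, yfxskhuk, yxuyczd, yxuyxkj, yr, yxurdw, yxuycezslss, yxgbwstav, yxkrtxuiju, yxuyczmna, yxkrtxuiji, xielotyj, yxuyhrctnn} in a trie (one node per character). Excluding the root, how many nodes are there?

68

Count nodes per top-level branch (shared prefixes stored once):
  'x'-branch (xielotyj): 8 nodes
  'y'-branch (yfxskhuk, yr, yxgbwstav, yxkrtxuiji, yxkrtxuiju, yxurdw, yxuycezslss, yxuycsoj, yxuyczd, yxuyczkbs, yxuyczmna, yxuyczmnfo, yxuyhrctnn, yxuyxkj): 60 nodes
Sum: 68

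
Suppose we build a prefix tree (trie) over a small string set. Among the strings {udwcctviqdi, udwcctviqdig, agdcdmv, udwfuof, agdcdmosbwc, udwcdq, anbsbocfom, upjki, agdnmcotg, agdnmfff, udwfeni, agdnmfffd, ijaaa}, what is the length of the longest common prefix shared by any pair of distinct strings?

11

Equivalently: take the maximum, over all pairs, of their longest common prefix length.
"udwcctviqdi" and "udwcctviqdig" agree on "udwcctviqdi" (11 characters) before diverging; nothing deeper is shared.
Longest shared-prefix length: 11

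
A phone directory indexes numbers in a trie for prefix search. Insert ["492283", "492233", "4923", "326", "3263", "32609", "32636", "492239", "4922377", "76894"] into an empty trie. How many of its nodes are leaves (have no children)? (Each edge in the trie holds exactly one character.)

8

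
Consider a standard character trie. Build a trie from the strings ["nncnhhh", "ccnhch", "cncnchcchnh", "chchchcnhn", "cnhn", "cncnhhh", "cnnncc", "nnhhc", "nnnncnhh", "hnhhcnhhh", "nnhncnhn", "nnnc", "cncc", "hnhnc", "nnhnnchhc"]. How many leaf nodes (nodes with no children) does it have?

15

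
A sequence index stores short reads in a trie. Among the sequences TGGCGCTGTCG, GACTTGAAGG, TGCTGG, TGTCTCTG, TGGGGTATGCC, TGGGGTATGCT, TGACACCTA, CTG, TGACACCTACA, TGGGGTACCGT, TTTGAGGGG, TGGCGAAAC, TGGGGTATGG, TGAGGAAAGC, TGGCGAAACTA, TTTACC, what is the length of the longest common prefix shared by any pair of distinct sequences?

The deepest shared node is where two words last agree before diverging.
"TGGGGTATGCC" and "TGGGGTATGCT" agree on "TGGGGTATGC" (10 characters) before diverging; nothing deeper is shared.
Longest shared-prefix length: 10

10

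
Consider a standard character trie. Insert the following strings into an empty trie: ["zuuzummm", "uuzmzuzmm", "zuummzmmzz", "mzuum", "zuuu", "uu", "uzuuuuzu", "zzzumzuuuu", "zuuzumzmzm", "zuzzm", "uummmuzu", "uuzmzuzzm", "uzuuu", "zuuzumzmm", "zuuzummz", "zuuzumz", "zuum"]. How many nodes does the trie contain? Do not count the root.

For each word, the new-node count is its length minus the longest prefix already in the trie:
  "zuuzummm" → 8 new (z, u, u, z, u, m, m, m)
  "uuzmzuzmm" → 9 new (u, u, z, m, z, u, z, m, m)
  "zuummzmmzz" → prefix "zuu" already present; 7 new (m, m, z, m, m, z, z)
  "mzuum" → 5 new (m, z, u, u, m)
  "zuuu" → prefix "zuu" already present; 1 new (u)
  "uu" → prefix "uu" already present; 0 new (none)
  "uzuuuuzu" → prefix "u" already present; 7 new (z, u, u, u, u, z, u)
  "zzzumzuuuu" → prefix "z" already present; 9 new (z, z, u, m, z, u, u, u, u)
  "zuuzumzmzm" → prefix "zuuzum" already present; 4 new (z, m, z, m)
  "zuzzm" → prefix "zu" already present; 3 new (z, z, m)
  "uummmuzu" → prefix "uu" already present; 6 new (m, m, m, u, z, u)
  "uuzmzuzzm" → prefix "uuzmzuz" already present; 2 new (z, m)
  "uzuuu" → prefix "uzuuu" already present; 0 new (none)
  "zuuzumzmm" → prefix "zuuzumzm" already present; 1 new (m)
  "zuuzummz" → prefix "zuuzumm" already present; 1 new (z)
  "zuuzumz" → prefix "zuuzumz" already present; 0 new (none)
  "zuum" → prefix "zuum" already present; 0 new (none)
Total nodes = 8 + 9 + 7 + 5 + 1 + 0 + 7 + 9 + 4 + 3 + 6 + 2 + 0 + 1 + 1 + 0 + 0 = 63

63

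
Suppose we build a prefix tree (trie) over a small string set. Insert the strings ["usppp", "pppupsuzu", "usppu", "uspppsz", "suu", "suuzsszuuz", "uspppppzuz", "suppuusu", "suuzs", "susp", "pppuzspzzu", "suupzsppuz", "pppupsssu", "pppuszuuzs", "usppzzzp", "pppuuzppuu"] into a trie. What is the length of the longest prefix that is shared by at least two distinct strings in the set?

6

The deepest shared node is where two words last agree before diverging.
e.g. "pppupsssu" and "pppupsuzu" share the prefix "pppups" of length 6; no pair shares a longer one.
Longest shared-prefix length: 6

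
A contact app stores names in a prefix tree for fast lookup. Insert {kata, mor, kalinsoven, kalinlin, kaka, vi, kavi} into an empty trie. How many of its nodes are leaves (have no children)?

A leaf is a node with no children — equivalently, the end of a word that is not a proper prefix of any other stored word.
Those words: "kaka", "kalinlin", "kalinsoven", "kata", "kavi", "mor", "vi"
Leaf count: 7

7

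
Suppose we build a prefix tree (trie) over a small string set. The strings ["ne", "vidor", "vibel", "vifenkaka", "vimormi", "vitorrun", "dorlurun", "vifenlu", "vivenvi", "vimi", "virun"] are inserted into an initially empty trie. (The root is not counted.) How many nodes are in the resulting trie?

47

Count nodes per top-level branch (shared prefixes stored once):
  'd'-branch (dorlurun): 8 nodes
  'n'-branch (ne): 2 nodes
  'v'-branch (vibel, vidor, vifenkaka, vifenlu, vimi, vimormi, virun, vitorrun, vivenvi): 37 nodes
Sum: 47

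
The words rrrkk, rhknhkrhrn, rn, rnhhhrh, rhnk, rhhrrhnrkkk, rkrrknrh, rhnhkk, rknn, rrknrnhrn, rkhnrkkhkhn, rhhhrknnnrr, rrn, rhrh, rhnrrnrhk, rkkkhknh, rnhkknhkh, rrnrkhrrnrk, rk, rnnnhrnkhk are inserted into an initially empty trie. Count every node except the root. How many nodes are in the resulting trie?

104

Count nodes per top-level branch (shared prefixes stored once):
  'r'-branch (rhhhrknnnrr, rhhrrhnrkkk, rhknhkrhrn, rhnhkk, rhnk, rhnrrnrhk, rhrh, rk, rkhnrkkhkhn, rkkkhknh, rknn, rkrrknrh, rn, rnhhhrh, rnhkknhkh, rnnnhrnkhk, rrknrnhrn, rrn, rrnrkhrrnrk, rrrkk): 104 nodes
Sum: 104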